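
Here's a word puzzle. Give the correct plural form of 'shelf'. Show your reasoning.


Apply rule: Change -f to -ves. 'shelf' becomes 'shelves'.

shelves


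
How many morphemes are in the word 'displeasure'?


Decomposition: dis- (prefix) + please (root) + -ure (suffix) = 3 morpheme(s)

3 morphemes


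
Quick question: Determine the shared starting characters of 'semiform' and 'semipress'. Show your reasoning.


Compare from the start: 4 characters match: 'semi'. Mismatch at position 5: 'f' vs 'p'.

semi


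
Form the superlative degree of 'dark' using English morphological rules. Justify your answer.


Apply superlative formation (add -est): 'dark' -> 'darkest'.

darkest


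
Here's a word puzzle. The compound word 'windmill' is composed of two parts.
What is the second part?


Split 'windmill' into 'wind' + 'mill'. The second part is 'mill'.

mill


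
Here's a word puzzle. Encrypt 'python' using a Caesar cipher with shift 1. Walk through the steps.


Shift each letter by 1: p -> q, y -> z, t -> u, h -> i, o -> p, n -> o. Result: 'qzuipo'.

qzuipo


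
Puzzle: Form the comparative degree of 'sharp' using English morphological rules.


Apply comparative formation (add -er): 'sharp' -> 'sharper'.

sharper


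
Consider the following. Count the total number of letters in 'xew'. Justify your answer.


Spell out 'xew' and number each letter: x(1), e(2), w(3). Total: 3 letters.

3


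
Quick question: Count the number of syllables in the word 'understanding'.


Break 'understanding' into syllables: un-der-stand-ing -> un | der | stand | ing = 4 syllables

4 syllables


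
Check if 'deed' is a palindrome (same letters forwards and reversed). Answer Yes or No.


Forward: 'deed'
Reversed: 'deed'
They are identical.

Yes


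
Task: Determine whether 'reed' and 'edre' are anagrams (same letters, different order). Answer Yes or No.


Sorted letters of 'reed': 'deer'
Sorted letters of 'edre': 'deer'
They match.

Yes


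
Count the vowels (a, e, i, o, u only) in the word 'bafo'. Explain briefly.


Vowels in 'bafo': a, o = 2 vowels.

2


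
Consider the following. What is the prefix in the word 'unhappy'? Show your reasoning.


The word 'unhappy' = 'un' (prefix) + 'happy' (root). The prefix is 'un'.

un


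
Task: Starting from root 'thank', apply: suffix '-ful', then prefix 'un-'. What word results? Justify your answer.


Step 1: Add suffix '-ful' to 'thank' = 'thankful'
Step 2: Add prefix 'un-' to 'thankful' = 'unthankful'

unthankful


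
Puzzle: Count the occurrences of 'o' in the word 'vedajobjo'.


Letter 'o' in 'vedajobjo': found at position(s) 6, 9 = 2 occurrence(s).

2


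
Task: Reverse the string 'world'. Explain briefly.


Reverse 'world' character by character: 'dlrow'.

dlrow


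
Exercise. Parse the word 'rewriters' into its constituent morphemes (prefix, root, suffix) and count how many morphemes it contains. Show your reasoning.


Step 1: Identify prefix: 're' (meaning: again)
Step 2: Identify root: 'write'
Step 3: Identify suffix(es): 'er, s'
Decomposition: re- (prefix: again) + write (root) + -er (suffix: one who) + -s (plural)
Total morphemes: 4

4 morphemes (re- (prefix: again) + write (root) + -er (suffix: one who) + -s (plural))


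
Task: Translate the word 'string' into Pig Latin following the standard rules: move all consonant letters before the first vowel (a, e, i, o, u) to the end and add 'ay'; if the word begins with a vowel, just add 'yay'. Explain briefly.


'string': move consonant cluster 'str' to end and add 'ay': 'ingstray'.

ingstray


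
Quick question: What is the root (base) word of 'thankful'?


Remove suffix '-ful' from 'thankful' to get root 'thank'.

thank


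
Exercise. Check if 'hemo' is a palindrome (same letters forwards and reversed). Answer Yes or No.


Forward: 'hemo'
Reversed: 'omeh'
They differ.

No


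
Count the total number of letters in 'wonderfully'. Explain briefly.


Spell out 'wonderfully' and number each letter: w(1), o(2), n(3), d(4), e(5), r(6), f(7), u(8), l(9), l(10), y(11). Total: 11 letters.

11


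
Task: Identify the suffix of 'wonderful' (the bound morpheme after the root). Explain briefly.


The word 'wonderful' = 'wonder' (root) + '-ful' (suffix). The suffix is '-ful'.

ful


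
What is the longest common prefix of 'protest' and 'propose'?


Compare from the start: 3 characters match: 'pro'. Mismatch at position 4: 't' vs 'p'.

pro


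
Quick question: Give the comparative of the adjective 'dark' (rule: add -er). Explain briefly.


Apply comparative formation (add -er): 'dark' -> 'darker'.

darker


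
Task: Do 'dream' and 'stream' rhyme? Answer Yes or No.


Rime (stressed vowel + following sounds) of 'dream': -eam = /iːm/
Rime of 'stream': -eam = /iːm/
/iːm/ and /iːm/ are the same ending sound, so the words rhyme.

Yes


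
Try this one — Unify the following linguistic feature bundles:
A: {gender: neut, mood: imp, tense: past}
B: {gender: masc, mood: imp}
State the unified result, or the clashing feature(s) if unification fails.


Compare features:
gender: A=neut vs B=masc -> CLASH
mood: A=imp vs B=imp -> unified: imp
tense: A=past vs B=_ -> unified: past
Clash detected on feature 'gender' (neut vs masc); unification fails.

CLASH on 'gender' (neut vs masc)


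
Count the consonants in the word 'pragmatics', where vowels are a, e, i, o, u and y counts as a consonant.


Consonants in 'pragmatics': p, r, g, m, t, c, s = 7 consonants.

7


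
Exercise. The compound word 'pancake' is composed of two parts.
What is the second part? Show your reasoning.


Split 'pancake' into 'pan' + 'cake'. The second part is 'cake'.

cake


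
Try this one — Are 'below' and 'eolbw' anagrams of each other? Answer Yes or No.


Sorted letters of 'below': 'below'
Sorted letters of 'eolbw': 'below'
They match.

Yes


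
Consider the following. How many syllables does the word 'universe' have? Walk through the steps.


Break 'universe' into syllables: u-ni-verse -> u | ni | verse = 3 syllables

3 syllables


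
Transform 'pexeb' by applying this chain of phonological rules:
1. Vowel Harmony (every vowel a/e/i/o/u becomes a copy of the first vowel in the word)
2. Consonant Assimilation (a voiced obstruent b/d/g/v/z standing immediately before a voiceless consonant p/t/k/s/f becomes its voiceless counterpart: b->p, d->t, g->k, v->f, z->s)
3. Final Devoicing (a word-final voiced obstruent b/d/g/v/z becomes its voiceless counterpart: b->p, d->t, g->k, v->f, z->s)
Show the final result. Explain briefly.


Starting form: 'pexeb'
Rule 1: Vowel Harmony: all vowels already match. No change.
Rule 2: Consonant Assimilation: no voiced obstruent (b/d/g/v/z) stands immediately before a voiceless consonant (p/t/k/s/f). No change.
Rule 3: Final Devoicing: word-final voiced obstruent 'b' becomes voiceless 'p'. 'pexeb' -> 'pexep'
Final form: 'pexep'

pexep


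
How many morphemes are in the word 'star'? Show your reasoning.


Decomposition: star (free morpheme) = 1 morpheme(s)

1 morphemes


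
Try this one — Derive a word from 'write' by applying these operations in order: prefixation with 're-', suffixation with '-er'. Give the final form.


Step 1: Add prefix 're-' to 'write' = 'rewrite'
Step 2: Add suffix '-er' to 'rewrite' = 'rewriter'

rewriter


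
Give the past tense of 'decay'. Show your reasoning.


Apply rule: Add -ed. 'decay' becomes 'decayed'.

decayed


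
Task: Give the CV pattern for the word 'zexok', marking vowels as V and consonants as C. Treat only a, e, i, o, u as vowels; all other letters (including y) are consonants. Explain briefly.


Letter mapping: z = C, e = V, x = C, o = V, k = C.

CVCVC


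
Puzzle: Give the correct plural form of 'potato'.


Apply rule: Add -es (consonant + o). 'potato' becomes 'potatoes'.

potatoes


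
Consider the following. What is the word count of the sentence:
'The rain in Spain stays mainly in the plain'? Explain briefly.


Split into words: The | rain | in | Spain | stays | mainly | in | the | plain = 9 words.

9


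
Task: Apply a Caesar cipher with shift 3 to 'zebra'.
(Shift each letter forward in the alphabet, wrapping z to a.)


Shift each letter by 3: z -> c, e -> h, b -> e, r -> u, a -> d. Result: 'cheud'.

cheud


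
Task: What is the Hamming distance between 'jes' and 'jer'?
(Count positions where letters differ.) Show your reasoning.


Alignment:
Position 1: 'j' vs 'j' = match
Position 2: 'e' vs 'e' = match
Position 3: 's' vs 'r' = DIFFER
Total differences: 1

1


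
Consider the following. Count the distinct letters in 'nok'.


Unique letters in 'nok': {k, n, o} = 3 distinct letters.

3


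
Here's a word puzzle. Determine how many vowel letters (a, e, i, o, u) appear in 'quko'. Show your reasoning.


Vowels in 'quko': u, o = 2 vowels.

2


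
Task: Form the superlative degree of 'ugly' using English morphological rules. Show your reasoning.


Apply superlative formation (consonant + y: change y to i, add -est): 'ugly' -> 'ugliest'.

ugliest


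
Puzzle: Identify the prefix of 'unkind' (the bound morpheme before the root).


The word 'unkind' = 'un' (prefix) + 'kind' (root). The prefix is 'un'.

un


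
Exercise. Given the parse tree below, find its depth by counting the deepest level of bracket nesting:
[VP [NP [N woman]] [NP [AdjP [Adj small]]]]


Count bracket nesting levels:
'[' at pos 0: depth = 1
'[' at pos 4: depth = 2
'[' at pos 8: depth = 3
'[' at pos 19: depth = 2
'[' at pos 23: depth = 3
'[' at pos 29: depth = 4
Maximum depth reached: 4

4


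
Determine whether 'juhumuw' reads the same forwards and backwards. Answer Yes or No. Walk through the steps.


Forward: 'juhumuw'
Reversed: 'wumuhuj'
They differ.

No


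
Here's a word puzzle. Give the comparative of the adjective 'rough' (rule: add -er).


Apply comparative formation (add -er): 'rough' -> 'rougher'.

rougher


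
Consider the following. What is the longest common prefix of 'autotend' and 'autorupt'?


Compare from the start: 4 characters match: 'auto'. Mismatch at position 5: 't' vs 'r'.

auto


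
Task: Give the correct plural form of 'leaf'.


Apply rule: Change -f to -ves. 'leaf' becomes 'leaves'.

leaves


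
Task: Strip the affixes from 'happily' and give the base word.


Remove suffix '-ly' from 'happily' to get root 'happy'.

happy


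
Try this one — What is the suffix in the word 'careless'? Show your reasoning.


The word 'careless' = 'care' (root) + '-less' (suffix). The suffix is '-less'.

less


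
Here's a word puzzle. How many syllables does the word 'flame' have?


Break 'flame' into syllables: flame -> flame = 1 syllable

1 syllable


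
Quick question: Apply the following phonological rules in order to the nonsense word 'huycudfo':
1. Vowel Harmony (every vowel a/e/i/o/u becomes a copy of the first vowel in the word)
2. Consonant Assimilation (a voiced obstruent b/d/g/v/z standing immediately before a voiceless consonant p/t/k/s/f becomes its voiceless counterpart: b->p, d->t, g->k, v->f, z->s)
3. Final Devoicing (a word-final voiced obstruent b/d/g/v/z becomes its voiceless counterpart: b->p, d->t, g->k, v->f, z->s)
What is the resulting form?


Starting form: 'huycudfo'
Rule 1: Vowel Harmony: all vowels become 'u' (matching first vowel). 'huycudfo' -> 'huycudfu'
Rule 2: Consonant Assimilation: voiced obstruent before voiceless consonant becomes voiceless ('df' -> 'tf'). 'huycudfu' -> 'huycutfu'
Rule 3: Final Devoicing: the word ends in the vowel 'u', not a consonant. No change.
Final form: 'huycutfu'

huycutfu


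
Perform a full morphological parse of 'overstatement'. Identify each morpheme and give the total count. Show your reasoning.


Step 1: Identify prefix: 'over' (meaning: excessively)
Step 2: Identify root: 'state'
Step 3: Identify suffix(es): 'ment'
Decomposition: over- (prefix: excessively) + state (root) + -ment (suffix: action/result)
Total morphemes: 3

3 morphemes (over- (prefix: excessively) + state (root) + -ment (suffix: action/result))


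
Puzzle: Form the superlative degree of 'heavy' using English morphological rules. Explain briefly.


Apply superlative formation (consonant + y: change y to i, add -est): 'heavy' -> 'heaviest'.

heaviest


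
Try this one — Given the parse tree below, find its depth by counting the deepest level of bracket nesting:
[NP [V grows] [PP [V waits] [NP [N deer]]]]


Count bracket nesting levels:
'[' at pos 0: depth = 1
'[' at pos 4: depth = 2
'[' at pos 14: depth = 2
'[' at pos 18: depth = 3
'[' at pos 28: depth = 3
'[' at pos 32: depth = 4
Maximum depth reached: 4

4


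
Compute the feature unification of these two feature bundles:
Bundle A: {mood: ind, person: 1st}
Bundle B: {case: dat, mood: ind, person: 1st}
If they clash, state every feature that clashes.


Compare features:
case: A=_ vs B=dat -> unified: dat
mood: A=ind vs B=ind -> unified: ind
person: A=1st vs B=1st -> unified: 1st
No clashes found.

Unified: {case: dat, mood: ind, person: 1st}


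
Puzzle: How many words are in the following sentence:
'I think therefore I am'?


Split into words: I | think | therefore | I | am = 5 words.

5


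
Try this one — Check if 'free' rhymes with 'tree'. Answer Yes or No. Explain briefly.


Rime (stressed vowel + following sounds) of 'free': -ee = /iː/
Rime of 'tree': -ee = /iː/
/iː/ and /iː/ are the same ending sound, so the words rhyme.

Yes


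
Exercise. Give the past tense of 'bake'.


Apply rule: Add -d (word ends in -e). 'bake' becomes 'baked'.

baked


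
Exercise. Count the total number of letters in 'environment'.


Spell out 'environment' and number each letter: e(1), n(2), v(3), i(4), r(5), o(6), n(7), m(8), e(9), n(10), t(11). Total: 11 letters.

11


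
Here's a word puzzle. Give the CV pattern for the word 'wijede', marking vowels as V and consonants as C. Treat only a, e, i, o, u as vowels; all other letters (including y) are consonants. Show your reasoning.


Letter mapping: w = C, i = V, j = C, e = V, d = C, e = V.

CVCVCV


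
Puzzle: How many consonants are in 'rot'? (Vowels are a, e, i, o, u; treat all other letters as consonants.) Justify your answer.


Consonants in 'rot': r, t = 2 consonants.

2


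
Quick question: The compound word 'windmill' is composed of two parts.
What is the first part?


Split 'windmill' into 'wind' + 'mill'. The first part is 'wind'.

wind


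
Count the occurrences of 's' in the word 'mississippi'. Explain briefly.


Letter 's' in 'mississippi': found at position(s) 3, 4, 6, 7 = 4 occurrence(s).

4


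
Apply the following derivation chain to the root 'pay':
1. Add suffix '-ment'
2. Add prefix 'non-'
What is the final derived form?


Step 1: Add suffix '-ment' to 'pay' = 'payment'
Step 2: Add prefix 'non-' to 'payment' = 'nonpayment'

nonpayment


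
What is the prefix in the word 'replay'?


The word 'replay' = 're' (prefix) + 'play' (root). The prefix is 're'.

re


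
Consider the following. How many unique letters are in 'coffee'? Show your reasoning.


Unique letters in 'coffee': {c, e, f, o} = 4 distinct letters.

4


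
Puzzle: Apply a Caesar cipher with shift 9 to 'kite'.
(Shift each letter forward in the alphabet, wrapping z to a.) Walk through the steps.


Shift each letter by 9: k -> t, i -> r, t -> c, e -> n. Result: 'trcn'.

trcn


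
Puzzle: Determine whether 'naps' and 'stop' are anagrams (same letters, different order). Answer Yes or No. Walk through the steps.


Sorted letters of 'naps': 'anps'
Sorted letters of 'stop': 'opst'
They do not match.

No


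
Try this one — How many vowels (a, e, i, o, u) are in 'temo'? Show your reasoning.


Vowels in 'temo': e, o = 2 vowels.

2


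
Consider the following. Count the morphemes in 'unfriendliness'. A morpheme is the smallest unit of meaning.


Decomposition: un- (prefix) + friend (root) + -ly (suffix) + -ness (suffix) = 4 morpheme(s)

4 morphemes


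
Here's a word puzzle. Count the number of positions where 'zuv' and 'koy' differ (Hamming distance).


Alignment:
Position 1: 'z' vs 'k' = DIFFER
Position 2: 'u' vs 'o' = DIFFER
Position 3: 'v' vs 'y' = DIFFER
Total differences: 3

3


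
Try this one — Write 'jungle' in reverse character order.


Reverse 'jungle' character by character: 'elgnuj'.

elgnuj


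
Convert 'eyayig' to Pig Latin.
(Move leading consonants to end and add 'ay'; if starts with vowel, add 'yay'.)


'eyayig' starts with a vowel, so add 'yay': 'eyayigyay'.

eyayigyay


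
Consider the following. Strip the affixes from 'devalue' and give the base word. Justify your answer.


Remove prefix 'de' from 'devalue' to get root 'value'.

value


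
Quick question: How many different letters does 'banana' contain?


Unique letters in 'banana': {a, b, n} = 3 distinct letters.

3


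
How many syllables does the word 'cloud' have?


Break 'cloud' into syllables: cloud -> cloud = 1 syllable

1 syllable


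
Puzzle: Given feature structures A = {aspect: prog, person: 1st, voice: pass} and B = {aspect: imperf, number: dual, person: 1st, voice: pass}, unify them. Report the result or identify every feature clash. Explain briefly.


Compare features:
aspect: A=prog vs B=imperf -> CLASH
number: A=_ vs B=dual -> unified: dual
person: A=1st vs B=1st -> unified: 1st
voice: A=pass vs B=pass -> unified: pass
Clash detected on feature 'aspect' (prog vs imperf); unification fails.

CLASH on 'aspect' (prog vs imperf)


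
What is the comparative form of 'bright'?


Apply comparative formation (add -er): 'bright' -> 'brighter'.

brighter


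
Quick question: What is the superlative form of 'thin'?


Apply superlative formation (double final consonant, add -est): 'thin' -> 'thinnest'.

thinnest


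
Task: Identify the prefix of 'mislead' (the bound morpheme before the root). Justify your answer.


The word 'mislead' = 'mis' (prefix) + 'lead' (root). The prefix is 'mis'.

mis


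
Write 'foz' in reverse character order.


Reverse 'foz' character by character: 'zof'.

zof


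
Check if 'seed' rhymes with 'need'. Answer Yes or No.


Rime (stressed vowel + following sounds) of 'seed': -eed = /iːd/
Rime of 'need': -eed = /iːd/
/iːd/ and /iːd/ are the same ending sound, so the words rhyme.

Yes


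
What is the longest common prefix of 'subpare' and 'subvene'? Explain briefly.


Compare from the start: 3 characters match: 'sub'. Mismatch at position 4: 'p' vs 'v'.

sub


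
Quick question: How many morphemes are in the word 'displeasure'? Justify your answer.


Decomposition: dis- (prefix) + please (root) + -ure (suffix) = 3 morpheme(s)

3 morphemes


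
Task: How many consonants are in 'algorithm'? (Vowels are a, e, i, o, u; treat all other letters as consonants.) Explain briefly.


Consonants in 'algorithm': l, g, r, t, h, m = 6 consonants.

6


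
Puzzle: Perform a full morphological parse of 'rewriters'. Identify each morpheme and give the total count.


Step 1: Identify prefix: 're' (meaning: again)
Step 2: Identify root: 'write'
Step 3: Identify suffix(es): 'er, s'
Decomposition: re- (prefix: again) + write (root) + -er (suffix: one who) + -s (plural)
Total morphemes: 4

4 morphemes (re- (prefix: again) + write (root) + -er (suffix: one who) + -s (plural))


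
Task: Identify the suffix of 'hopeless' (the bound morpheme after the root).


The word 'hopeless' = 'hope' (root) + '-less' (suffix). The suffix is '-less'.

less


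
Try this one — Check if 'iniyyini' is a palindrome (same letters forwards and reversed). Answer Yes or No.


Forward: 'iniyyini'
Reversed: 'iniyyini'
They are identical.

Yes


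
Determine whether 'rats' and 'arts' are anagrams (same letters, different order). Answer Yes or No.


Sorted letters of 'rats': 'arst'
Sorted letters of 'arts': 'arst'
They match.

Yes


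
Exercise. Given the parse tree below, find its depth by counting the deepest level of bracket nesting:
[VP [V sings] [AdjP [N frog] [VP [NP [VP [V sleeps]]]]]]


Count bracket nesting levels:
'[' at pos 0: depth = 1
'[' at pos 4: depth = 2
'[' at pos 14: depth = 2
'[' at pos 20: depth = 3
'[' at pos 29: depth = 3
'[' at pos 33: depth = 4
'[' at pos 37: depth = 5
'[' at pos 41: depth = 6
Maximum depth reached: 6

6


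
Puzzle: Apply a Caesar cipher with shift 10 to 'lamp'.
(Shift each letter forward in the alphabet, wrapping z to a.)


Shift each letter by 10: l -> v, a -> k, m -> w, p -> z. Result: 'vkwz'.

vkwz


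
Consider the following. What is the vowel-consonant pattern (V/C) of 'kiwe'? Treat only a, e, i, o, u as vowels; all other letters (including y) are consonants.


Letter mapping: k = C, i = V, w = C, e = V.

CVCV


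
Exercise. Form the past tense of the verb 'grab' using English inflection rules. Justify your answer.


Apply rule: Double final consonant and add -ed. 'grab' becomes 'grabbed'.

grabbed


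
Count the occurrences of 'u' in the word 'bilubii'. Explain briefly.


Letter 'u' in 'bilubii': found at position(s) 4 = 1 occurrence(s).

1


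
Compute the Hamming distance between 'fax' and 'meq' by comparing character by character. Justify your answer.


Alignment:
Position 1: 'f' vs 'm' = DIFFER
Position 2: 'a' vs 'e' = DIFFER
Position 3: 'x' vs 'q' = DIFFER
Total differences: 3

3


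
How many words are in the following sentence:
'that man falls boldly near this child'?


Split into words: that | man | falls | boldly | near | this | child = 7 words.

7


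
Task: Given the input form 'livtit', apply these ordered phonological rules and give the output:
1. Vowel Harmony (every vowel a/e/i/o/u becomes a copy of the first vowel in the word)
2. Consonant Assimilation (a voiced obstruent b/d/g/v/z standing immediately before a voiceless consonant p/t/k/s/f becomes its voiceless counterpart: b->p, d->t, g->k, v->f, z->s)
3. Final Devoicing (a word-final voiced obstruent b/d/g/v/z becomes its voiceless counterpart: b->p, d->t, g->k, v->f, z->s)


Starting form: 'livtit'
Rule 1: Vowel Harmony: all vowels already match. No change.
Rule 2: Consonant Assimilation: voiced obstruent before voiceless consonant becomes voiceless ('vt' -> 'ft'). 'livtit' -> 'liftit'
Rule 3: Final Devoicing: final consonant 't' is not one of the voiced obstruents b/d/g/v/z. No change.
Final form: 'liftit'

liftit


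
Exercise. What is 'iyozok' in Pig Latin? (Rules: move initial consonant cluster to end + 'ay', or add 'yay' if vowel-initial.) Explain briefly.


'iyozok' starts with a vowel, so add 'yay': 'iyozokyay'.

iyozokyay


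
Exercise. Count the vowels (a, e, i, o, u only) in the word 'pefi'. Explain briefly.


Vowels in 'pefi': e, i = 2 vowels.

2


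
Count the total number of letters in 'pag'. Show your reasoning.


Spell out 'pag' and number each letter: p(1), a(2), g(3). Total: 3 letters.

3


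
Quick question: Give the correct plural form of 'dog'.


Apply rule: Add -s. 'dog' becomes 'dogs'.

dogs


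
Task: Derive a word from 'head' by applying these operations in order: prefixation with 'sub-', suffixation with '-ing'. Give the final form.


Step 1: Add prefix 'sub-' to 'head' = 'subhead'
Step 2: Add suffix '-ing' to 'subhead' = 'subheading'

subheading


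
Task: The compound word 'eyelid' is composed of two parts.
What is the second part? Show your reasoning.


Split 'eyelid' into 'eye' + 'lid'. The second part is 'lid'.

lid


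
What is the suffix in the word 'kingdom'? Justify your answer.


The word 'kingdom' = 'king' (root) + '-dom' (suffix). The suffix is '-dom'.

dom


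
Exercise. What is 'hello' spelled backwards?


Reverse 'hello' character by character: 'olleh'.

olleh


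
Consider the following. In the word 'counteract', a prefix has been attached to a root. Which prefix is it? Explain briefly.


The word 'counteract' = 'counter' (prefix) + 'act' (root). The prefix is 'counter'.

counter


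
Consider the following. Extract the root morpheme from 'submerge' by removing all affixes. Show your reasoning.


Remove prefix 'sub' from 'submerge' to get root 'merge'.

merge


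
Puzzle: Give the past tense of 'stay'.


Apply rule: Add -ed. 'stay' becomes 'stayed'.

stayed


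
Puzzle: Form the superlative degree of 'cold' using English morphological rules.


Apply superlative formation (add -est): 'cold' -> 'coldest'.

coldest


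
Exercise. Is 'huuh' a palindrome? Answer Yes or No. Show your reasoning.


Forward: 'huuh'
Reversed: 'huuh'
They are identical.

Yes


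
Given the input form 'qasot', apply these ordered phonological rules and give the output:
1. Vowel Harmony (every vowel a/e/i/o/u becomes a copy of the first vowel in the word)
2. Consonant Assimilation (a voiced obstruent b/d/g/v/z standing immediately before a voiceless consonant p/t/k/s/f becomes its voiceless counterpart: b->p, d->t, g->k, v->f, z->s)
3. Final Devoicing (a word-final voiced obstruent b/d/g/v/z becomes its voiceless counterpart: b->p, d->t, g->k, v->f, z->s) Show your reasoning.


Starting form: 'qasot'
Rule 1: Vowel Harmony: all vowels become 'a' (matching first vowel). 'qasot' -> 'qasat'
Rule 2: Consonant Assimilation: no voiced obstruent (b/d/g/v/z) stands immediately before a voiceless consonant (p/t/k/s/f). No change.
Rule 3: Final Devoicing: final consonant 't' is not one of the voiced obstruents b/d/g/v/z. No change.
Final form: 'qasat'

qasat


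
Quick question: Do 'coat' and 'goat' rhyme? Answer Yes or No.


Rime (stressed vowel + following sounds) of 'coat': -oat = /oʊt/
Rime of 'goat': -oat = /oʊt/
/oʊt/ and /oʊt/ are the same ending sound, so the words rhyme.

Yes


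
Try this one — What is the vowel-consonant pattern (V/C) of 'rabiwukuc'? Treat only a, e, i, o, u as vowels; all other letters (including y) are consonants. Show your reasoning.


Letter mapping: r = C, a = V, b = C, i = V, w = C, u = V, k = C, u = V, c = C.

CVCVCVCVC


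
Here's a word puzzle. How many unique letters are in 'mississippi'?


Unique letters in 'mississippi': {i, m, p, s} = 4 distinct letters.

4


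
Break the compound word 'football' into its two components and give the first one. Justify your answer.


Split 'football' into 'foot' + 'ball'. The first part is 'foot'.

foot


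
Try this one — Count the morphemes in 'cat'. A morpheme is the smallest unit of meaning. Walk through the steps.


Decomposition: cat (free morpheme) = 1 morpheme(s)

1 morphemes


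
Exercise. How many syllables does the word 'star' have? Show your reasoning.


Break 'star' into syllables: star -> star = 1 syllable

1 syllable


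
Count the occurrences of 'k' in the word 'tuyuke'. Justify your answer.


Letter 'k' in 'tuyuke': found at position(s) 5 = 1 occurrence(s).

1


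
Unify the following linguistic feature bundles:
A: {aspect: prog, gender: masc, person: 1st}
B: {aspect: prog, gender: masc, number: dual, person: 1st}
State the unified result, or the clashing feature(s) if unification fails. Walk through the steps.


Compare features:
aspect: A=prog vs B=prog -> unified: prog
gender: A=masc vs B=masc -> unified: masc
number: A=_ vs B=dual -> unified: dual
person: A=1st vs B=1st -> unified: 1st
No clashes found.

Unified: {aspect: prog, gender: masc, number: dual, person: 1st}


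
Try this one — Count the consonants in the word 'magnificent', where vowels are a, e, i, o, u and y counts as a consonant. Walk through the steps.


Consonants in 'magnificent': m, g, n, f, c, n, t = 7 consonants.

7


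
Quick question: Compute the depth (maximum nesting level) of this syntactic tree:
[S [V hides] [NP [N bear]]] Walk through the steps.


Count bracket nesting levels:
'[' at pos 0: depth = 1
'[' at pos 3: depth = 2
'[' at pos 13: depth = 2
'[' at pos 17: depth = 3
Maximum depth reached: 3

3


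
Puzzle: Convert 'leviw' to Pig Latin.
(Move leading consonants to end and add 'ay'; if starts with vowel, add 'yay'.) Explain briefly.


'leviw': move consonant cluster 'l' to end and add 'ay': 'eviwlay'.

eviwlay


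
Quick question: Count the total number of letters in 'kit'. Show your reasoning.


Spell out 'kit' and number each letter: k(1), i(2), t(3). Total: 3 letters.

3


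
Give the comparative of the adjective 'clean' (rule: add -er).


Apply comparative formation (add -er): 'clean' -> 'cleaner'.

cleaner


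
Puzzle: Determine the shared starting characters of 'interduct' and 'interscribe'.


Compare from the start: 5 characters match: 'inter'. Mismatch at position 6: 'd' vs 's'.

inter


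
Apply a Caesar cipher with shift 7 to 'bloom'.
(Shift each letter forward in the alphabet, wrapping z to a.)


Shift each letter by 7: b -> i, l -> s, o -> v, o -> v, m -> t. Result: 'isvvt'.

isvvt


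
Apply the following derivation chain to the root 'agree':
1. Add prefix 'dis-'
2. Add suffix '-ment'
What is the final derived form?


Step 1: Add prefix 'dis-' to 'agree' = 'disagree'
Step 2: Add suffix '-ment' to 'disagree' = 'disagreement'

disagreement


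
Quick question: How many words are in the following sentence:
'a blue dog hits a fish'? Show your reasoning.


Split into words: a | blue | dog | hits | a | fish = 6 words.

6


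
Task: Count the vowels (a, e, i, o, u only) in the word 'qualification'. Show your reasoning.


Vowels in 'qualification': u, a, i, i, a, i, o = 7 vowels.

7


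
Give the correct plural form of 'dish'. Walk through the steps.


Apply rule: Add -es (sibilant/fricative ending). 'dish' becomes 'dishes'.

dishes


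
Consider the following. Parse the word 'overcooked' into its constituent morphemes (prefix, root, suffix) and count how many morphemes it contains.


Step 1: Identify prefix: 'over' (meaning: excessively)
Step 2: Identify root: 'cook'
Step 3: Identify suffix(es): 'ed'
Decomposition: over- (prefix: excessively) + cook (root) + -ed (suffix: past)
Total morphemes: 3

3 morphemes (over- (prefix: excessively) + cook (root) + -ed (suffix: past))


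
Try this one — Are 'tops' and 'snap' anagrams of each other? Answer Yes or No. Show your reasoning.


Sorted letters of 'tops': 'opst'
Sorted letters of 'snap': 'anps'
They do not match.

No


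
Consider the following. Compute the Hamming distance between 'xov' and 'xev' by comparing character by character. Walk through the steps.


Alignment:
Position 1: 'x' vs 'x' = match
Position 2: 'o' vs 'e' = DIFFER
Position 3: 'v' vs 'v' = match
Total differences: 1

1


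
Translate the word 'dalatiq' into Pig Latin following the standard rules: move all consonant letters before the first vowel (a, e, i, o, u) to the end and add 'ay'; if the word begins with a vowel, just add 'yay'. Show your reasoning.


'dalatiq': move consonant cluster 'd' to end and add 'ay': 'alatiqday'.

alatiqday


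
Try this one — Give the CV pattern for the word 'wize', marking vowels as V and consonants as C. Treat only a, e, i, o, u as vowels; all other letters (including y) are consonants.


Letter mapping: w = C, i = V, z = C, e = V.

CVCV


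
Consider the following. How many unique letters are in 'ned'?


Unique letters in 'ned': {d, e, n} = 3 distinct letters.

3


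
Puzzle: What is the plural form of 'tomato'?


Apply rule: Add -es (consonant + o). 'tomato' becomes 'tomatoes'.

tomatoes


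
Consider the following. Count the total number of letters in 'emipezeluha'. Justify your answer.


Spell out 'emipezeluha' and number each letter: e(1), m(2), i(3), p(4), e(5), z(6), e(7), l(8), u(9), h(10), a(11). Total: 11 letters.

11


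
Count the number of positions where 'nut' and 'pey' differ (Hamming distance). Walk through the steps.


Alignment:
Position 1: 'n' vs 'p' = DIFFER
Position 2: 'u' vs 'e' = DIFFER
Position 3: 't' vs 'y' = DIFFER
Total differences: 3

3


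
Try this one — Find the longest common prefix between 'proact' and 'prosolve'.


Compare from the start: 3 characters match: 'pro'. Mismatch at position 4: 'a' vs 's'.

pro


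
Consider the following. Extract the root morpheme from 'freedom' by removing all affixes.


Remove suffix '-dom' from 'freedom' to get root 'free'.

free


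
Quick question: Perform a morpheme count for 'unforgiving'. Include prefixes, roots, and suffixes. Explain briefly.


Decomposition: un- (prefix) + forgive (root) + -ing (suffix) = 3 morpheme(s)

3 morphemes


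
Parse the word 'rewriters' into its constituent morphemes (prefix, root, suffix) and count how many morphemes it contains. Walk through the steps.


Step 1: Identify prefix: 're' (meaning: again)
Step 2: Identify root: 'write'
Step 3: Identify suffix(es): 'er, s'
Decomposition: re- (prefix: again) + write (root) + -er (suffix: one who) + -s (plural)
Total morphemes: 4

4 morphemes (re- (prefix: again) + write (root) + -er (suffix: one who) + -s (plural))


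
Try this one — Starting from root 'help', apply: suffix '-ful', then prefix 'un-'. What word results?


Step 1: Add suffix '-ful' to 'help' = 'helpful'
Step 2: Add prefix 'un-' to 'helpful' = 'unhelpful'

unhelpful


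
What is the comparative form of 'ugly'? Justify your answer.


Apply comparative formation (consonant + y: change y to i, add -er): 'ugly' -> 'uglier'.

uglier


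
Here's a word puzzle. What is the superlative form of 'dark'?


Apply superlative formation (add -est): 'dark' -> 'darkest'.

darkest


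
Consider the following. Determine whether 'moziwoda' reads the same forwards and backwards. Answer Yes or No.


Forward: 'moziwoda'
Reversed: 'adowizom'
They differ.

No


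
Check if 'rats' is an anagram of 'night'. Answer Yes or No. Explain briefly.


Sorted letters of 'rats': 'arst'
Sorted letters of 'night': 'ghint'
They do not match.

No


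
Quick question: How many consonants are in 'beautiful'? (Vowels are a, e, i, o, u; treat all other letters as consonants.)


Consonants in 'beautiful': b, t, f, l = 4 consonants.

4


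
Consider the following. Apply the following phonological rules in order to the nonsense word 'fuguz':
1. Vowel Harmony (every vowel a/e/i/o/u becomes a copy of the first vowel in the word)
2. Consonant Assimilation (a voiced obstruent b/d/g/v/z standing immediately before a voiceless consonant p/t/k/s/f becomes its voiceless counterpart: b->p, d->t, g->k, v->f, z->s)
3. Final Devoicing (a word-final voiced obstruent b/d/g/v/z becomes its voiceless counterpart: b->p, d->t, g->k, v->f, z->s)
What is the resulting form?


Starting form: 'fuguz'
Rule 1: Vowel Harmony: all vowels already match. No change.
Rule 2: Consonant Assimilation: no voiced obstruent (b/d/g/v/z) stands immediately before a voiceless consonant (p/t/k/s/f). No change.
Rule 3: Final Devoicing: word-final voiced obstruent 'z' becomes voiceless 's'. 'fuguz' -> 'fugus'
Final form: 'fugus'

fugus


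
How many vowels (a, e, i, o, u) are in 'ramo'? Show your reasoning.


Vowels in 'ramo': a, o = 2 vowels.

2


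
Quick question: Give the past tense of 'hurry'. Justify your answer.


Apply rule: Change -y to -ied. 'hurry' becomes 'hurried'.

hurried


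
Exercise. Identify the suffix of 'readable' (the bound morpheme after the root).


The word 'readable' = 'read' (root) + '-able' (suffix). The suffix is '-able'.

able


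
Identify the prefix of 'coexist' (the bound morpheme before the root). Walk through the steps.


The word 'coexist' = 'co' (prefix) + 'exist' (root). The prefix is 'co'.

co


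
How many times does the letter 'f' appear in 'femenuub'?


Letter 'f' in 'femenuub': found at position(s) 1 = 1 occurrence(s).

1


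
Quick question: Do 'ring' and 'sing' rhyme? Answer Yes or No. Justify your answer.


Rime (stressed vowel + following sounds) of 'ring': -ing = /ɪŋ/
Rime of 'sing': -ing = /ɪŋ/
/ɪŋ/ and /ɪŋ/ are the same ending sound, so the words rhyme.

Yes


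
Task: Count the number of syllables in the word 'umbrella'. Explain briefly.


Break 'umbrella' into syllables: um-brel-la -> um | brel | la = 3 syllables

3 syllables


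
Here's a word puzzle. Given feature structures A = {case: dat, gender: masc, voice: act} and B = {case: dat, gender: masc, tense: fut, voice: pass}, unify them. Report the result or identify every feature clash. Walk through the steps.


Compare features:
case: A=dat vs B=dat -> unified: dat
gender: A=masc vs B=masc -> unified: masc
tense: A=_ vs B=fut -> unified: fut
voice: A=act vs B=pass -> CLASH
Clash detected on feature 'voice' (act vs pass); unification fails.

CLASH on 'voice' (act vs pass)


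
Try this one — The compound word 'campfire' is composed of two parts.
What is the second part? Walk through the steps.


Split 'campfire' into 'camp' + 'fire'. The second part is 'fire'.

fire


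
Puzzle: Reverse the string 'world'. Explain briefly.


Reverse 'world' character by character: 'dlrow'.

dlrow


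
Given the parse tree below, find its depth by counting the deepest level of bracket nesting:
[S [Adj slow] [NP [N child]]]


Count bracket nesting levels:
'[' at pos 0: depth = 1
'[' at pos 3: depth = 2
'[' at pos 14: depth = 2
'[' at pos 18: depth = 3
Maximum depth reached: 3

3


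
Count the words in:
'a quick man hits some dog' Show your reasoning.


Split into words: a | quick | man | hits | some | dog = 6 words.

6


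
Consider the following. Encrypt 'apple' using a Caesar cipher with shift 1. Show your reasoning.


Shift each letter by 1: a -> b, p -> q, p -> q, l -> m, e -> f. Result: 'bqqmf'.

bqqmf


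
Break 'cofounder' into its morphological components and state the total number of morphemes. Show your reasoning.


Step 1: Identify prefix: 'co' (meaning: together)
Step 2: Identify root: 'found'
Step 3: Identify suffix(es): 'er'
Decomposition: co- (prefix: together) + found (root) + -er (suffix: one who)
Total morphemes: 3

3 morphemes (co- (prefix: together) + found (root) + -er (suffix: one who))


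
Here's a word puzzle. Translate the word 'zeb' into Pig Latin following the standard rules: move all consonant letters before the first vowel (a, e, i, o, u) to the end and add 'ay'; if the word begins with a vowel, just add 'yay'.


'zeb': move consonant cluster 'z' to end and add 'ay': 'ebzay'.

ebzay


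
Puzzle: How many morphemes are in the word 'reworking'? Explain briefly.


Decomposition: re- (prefix) + work (root) + -ing (suffix) = 3 morpheme(s)

3 morphemes


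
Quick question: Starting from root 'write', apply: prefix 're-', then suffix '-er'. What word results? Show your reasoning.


Step 1: Add prefix 're-' to 'write' = 'rewrite'
Step 2: Add suffix '-er' to 'rewrite' = 'rewriter'

rewriter


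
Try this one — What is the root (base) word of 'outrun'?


Remove prefix 'out' from 'outrun' to get root 'run'.

run


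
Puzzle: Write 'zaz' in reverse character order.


Reverse 'zaz' character by character: 'zaz'.

zaz


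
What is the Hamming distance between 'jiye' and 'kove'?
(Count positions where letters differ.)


Alignment:
Position 1: 'j' vs 'k' = DIFFER
Position 2: 'i' vs 'o' = DIFFER
Position 3: 'y' vs 'v' = DIFFER
Position 4: 'e' vs 'e' = match
Total differences: 3

3


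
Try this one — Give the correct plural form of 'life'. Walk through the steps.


Apply rule: Change -fe to -ves. 'life' becomes 'lives'.

lives


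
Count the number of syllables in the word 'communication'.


Break 'communication' into syllables: com-mu-ni-ca-tion -> com | mu | ni | ca | tion = 5 syllables

5 syllables
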